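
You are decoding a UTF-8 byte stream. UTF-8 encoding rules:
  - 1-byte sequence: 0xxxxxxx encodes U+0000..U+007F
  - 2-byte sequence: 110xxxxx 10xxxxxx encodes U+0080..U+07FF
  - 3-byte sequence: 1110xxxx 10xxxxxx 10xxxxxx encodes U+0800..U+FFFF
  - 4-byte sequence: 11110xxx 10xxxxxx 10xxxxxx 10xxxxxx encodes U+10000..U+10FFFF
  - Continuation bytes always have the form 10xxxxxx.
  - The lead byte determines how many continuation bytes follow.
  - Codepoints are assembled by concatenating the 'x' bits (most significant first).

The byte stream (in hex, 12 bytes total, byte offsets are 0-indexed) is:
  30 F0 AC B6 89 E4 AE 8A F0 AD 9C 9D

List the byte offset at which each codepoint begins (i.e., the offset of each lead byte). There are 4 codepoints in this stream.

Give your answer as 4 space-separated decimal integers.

Answer: 0 1 5 8

Derivation:
Byte[0]=30: 1-byte ASCII. cp=U+0030
Byte[1]=F0: 4-byte lead, need 3 cont bytes. acc=0x0
Byte[2]=AC: continuation. acc=(acc<<6)|0x2C=0x2C
Byte[3]=B6: continuation. acc=(acc<<6)|0x36=0xB36
Byte[4]=89: continuation. acc=(acc<<6)|0x09=0x2CD89
Completed: cp=U+2CD89 (starts at byte 1)
Byte[5]=E4: 3-byte lead, need 2 cont bytes. acc=0x4
Byte[6]=AE: continuation. acc=(acc<<6)|0x2E=0x12E
Byte[7]=8A: continuation. acc=(acc<<6)|0x0A=0x4B8A
Completed: cp=U+4B8A (starts at byte 5)
Byte[8]=F0: 4-byte lead, need 3 cont bytes. acc=0x0
Byte[9]=AD: continuation. acc=(acc<<6)|0x2D=0x2D
Byte[10]=9C: continuation. acc=(acc<<6)|0x1C=0xB5C
Byte[11]=9D: continuation. acc=(acc<<6)|0x1D=0x2D71D
Completed: cp=U+2D71D (starts at byte 8)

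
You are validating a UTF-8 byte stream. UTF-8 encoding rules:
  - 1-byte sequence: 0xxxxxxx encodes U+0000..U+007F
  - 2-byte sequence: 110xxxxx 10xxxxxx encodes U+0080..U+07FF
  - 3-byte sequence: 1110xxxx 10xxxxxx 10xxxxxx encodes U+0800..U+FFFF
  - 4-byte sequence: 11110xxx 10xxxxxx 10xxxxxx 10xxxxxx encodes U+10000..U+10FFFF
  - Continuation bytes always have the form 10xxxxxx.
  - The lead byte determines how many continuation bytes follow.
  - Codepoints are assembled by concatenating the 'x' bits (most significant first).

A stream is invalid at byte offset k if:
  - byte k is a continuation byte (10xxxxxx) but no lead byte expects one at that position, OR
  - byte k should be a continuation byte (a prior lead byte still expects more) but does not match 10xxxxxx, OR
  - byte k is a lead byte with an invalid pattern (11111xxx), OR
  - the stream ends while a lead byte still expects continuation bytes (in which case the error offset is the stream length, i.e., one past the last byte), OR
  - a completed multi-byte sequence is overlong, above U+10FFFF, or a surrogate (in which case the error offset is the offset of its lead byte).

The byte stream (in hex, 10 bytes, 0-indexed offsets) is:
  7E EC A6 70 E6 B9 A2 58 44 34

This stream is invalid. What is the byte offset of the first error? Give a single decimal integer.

Answer: 3

Derivation:
Byte[0]=7E: 1-byte ASCII. cp=U+007E
Byte[1]=EC: 3-byte lead, need 2 cont bytes. acc=0xC
Byte[2]=A6: continuation. acc=(acc<<6)|0x26=0x326
Byte[3]=70: expected 10xxxxxx continuation. INVALID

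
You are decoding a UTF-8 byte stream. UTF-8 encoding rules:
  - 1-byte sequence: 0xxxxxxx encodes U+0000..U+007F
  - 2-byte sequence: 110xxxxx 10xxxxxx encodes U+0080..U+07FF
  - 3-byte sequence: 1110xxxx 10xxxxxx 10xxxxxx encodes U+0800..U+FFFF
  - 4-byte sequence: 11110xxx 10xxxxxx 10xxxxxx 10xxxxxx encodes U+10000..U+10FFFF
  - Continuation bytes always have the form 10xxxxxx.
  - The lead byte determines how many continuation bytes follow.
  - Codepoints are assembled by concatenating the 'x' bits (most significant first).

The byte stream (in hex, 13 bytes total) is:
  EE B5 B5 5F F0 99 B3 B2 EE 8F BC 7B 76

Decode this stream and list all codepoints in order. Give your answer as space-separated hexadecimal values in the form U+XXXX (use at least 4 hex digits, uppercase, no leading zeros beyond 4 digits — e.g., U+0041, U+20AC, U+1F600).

Byte[0]=EE: 3-byte lead, need 2 cont bytes. acc=0xE
Byte[1]=B5: continuation. acc=(acc<<6)|0x35=0x3B5
Byte[2]=B5: continuation. acc=(acc<<6)|0x35=0xED75
Completed: cp=U+ED75 (starts at byte 0)
Byte[3]=5F: 1-byte ASCII. cp=U+005F
Byte[4]=F0: 4-byte lead, need 3 cont bytes. acc=0x0
Byte[5]=99: continuation. acc=(acc<<6)|0x19=0x19
Byte[6]=B3: continuation. acc=(acc<<6)|0x33=0x673
Byte[7]=B2: continuation. acc=(acc<<6)|0x32=0x19CF2
Completed: cp=U+19CF2 (starts at byte 4)
Byte[8]=EE: 3-byte lead, need 2 cont bytes. acc=0xE
Byte[9]=8F: continuation. acc=(acc<<6)|0x0F=0x38F
Byte[10]=BC: continuation. acc=(acc<<6)|0x3C=0xE3FC
Completed: cp=U+E3FC (starts at byte 8)
Byte[11]=7B: 1-byte ASCII. cp=U+007B
Byte[12]=76: 1-byte ASCII. cp=U+0076

Answer: U+ED75 U+005F U+19CF2 U+E3FC U+007B U+0076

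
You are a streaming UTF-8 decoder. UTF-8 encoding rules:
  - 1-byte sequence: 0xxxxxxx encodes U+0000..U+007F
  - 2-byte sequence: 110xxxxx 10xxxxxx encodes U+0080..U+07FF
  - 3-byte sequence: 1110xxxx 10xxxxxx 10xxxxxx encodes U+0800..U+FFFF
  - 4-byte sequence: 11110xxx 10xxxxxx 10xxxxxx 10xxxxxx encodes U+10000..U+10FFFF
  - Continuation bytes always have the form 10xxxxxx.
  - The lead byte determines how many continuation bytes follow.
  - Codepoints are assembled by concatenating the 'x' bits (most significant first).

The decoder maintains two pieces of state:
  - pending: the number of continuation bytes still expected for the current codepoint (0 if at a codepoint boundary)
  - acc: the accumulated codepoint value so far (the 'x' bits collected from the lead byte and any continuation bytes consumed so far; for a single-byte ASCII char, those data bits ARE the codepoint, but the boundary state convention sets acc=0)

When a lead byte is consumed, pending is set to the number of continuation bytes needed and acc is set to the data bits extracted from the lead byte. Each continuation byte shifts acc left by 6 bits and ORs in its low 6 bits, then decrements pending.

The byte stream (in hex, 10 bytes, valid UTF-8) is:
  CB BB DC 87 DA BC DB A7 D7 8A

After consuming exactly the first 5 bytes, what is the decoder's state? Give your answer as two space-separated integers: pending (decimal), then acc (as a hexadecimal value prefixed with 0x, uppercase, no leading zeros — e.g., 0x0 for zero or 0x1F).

Byte[0]=CB: 2-byte lead. pending=1, acc=0xB
Byte[1]=BB: continuation. acc=(acc<<6)|0x3B=0x2FB, pending=0
Byte[2]=DC: 2-byte lead. pending=1, acc=0x1C
Byte[3]=87: continuation. acc=(acc<<6)|0x07=0x707, pending=0
Byte[4]=DA: 2-byte lead. pending=1, acc=0x1A

Answer: 1 0x1A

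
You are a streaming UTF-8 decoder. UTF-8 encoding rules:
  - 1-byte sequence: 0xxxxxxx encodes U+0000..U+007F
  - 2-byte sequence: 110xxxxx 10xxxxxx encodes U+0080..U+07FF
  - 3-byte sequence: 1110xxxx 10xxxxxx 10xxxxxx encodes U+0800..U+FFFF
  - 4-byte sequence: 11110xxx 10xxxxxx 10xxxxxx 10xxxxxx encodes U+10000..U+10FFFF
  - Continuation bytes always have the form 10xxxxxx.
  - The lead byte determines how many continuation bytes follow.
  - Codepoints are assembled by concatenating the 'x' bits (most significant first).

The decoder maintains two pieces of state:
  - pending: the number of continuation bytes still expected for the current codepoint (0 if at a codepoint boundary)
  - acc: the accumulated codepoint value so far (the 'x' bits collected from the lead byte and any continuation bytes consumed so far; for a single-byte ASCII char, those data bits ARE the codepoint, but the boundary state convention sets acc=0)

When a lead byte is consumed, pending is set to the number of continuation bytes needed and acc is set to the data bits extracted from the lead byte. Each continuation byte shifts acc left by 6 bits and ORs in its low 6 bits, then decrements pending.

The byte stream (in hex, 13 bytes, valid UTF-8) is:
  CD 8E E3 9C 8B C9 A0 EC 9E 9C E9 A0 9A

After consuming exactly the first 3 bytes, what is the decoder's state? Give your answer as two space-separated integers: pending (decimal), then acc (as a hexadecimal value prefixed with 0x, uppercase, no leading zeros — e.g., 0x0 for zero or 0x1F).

Byte[0]=CD: 2-byte lead. pending=1, acc=0xD
Byte[1]=8E: continuation. acc=(acc<<6)|0x0E=0x34E, pending=0
Byte[2]=E3: 3-byte lead. pending=2, acc=0x3

Answer: 2 0x3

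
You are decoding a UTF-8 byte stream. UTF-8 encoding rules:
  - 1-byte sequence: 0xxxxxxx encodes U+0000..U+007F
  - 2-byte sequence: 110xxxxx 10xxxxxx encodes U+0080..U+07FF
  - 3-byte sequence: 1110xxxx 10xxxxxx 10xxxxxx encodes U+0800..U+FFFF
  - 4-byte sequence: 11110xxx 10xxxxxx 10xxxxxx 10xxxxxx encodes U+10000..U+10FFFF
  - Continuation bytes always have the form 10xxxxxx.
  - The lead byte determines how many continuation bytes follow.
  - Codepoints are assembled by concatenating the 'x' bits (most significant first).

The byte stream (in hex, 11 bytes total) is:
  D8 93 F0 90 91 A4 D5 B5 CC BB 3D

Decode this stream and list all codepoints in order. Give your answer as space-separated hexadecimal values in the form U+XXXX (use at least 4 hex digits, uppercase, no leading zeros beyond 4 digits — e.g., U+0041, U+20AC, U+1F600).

Byte[0]=D8: 2-byte lead, need 1 cont bytes. acc=0x18
Byte[1]=93: continuation. acc=(acc<<6)|0x13=0x613
Completed: cp=U+0613 (starts at byte 0)
Byte[2]=F0: 4-byte lead, need 3 cont bytes. acc=0x0
Byte[3]=90: continuation. acc=(acc<<6)|0x10=0x10
Byte[4]=91: continuation. acc=(acc<<6)|0x11=0x411
Byte[5]=A4: continuation. acc=(acc<<6)|0x24=0x10464
Completed: cp=U+10464 (starts at byte 2)
Byte[6]=D5: 2-byte lead, need 1 cont bytes. acc=0x15
Byte[7]=B5: continuation. acc=(acc<<6)|0x35=0x575
Completed: cp=U+0575 (starts at byte 6)
Byte[8]=CC: 2-byte lead, need 1 cont bytes. acc=0xC
Byte[9]=BB: continuation. acc=(acc<<6)|0x3B=0x33B
Completed: cp=U+033B (starts at byte 8)
Byte[10]=3D: 1-byte ASCII. cp=U+003D

Answer: U+0613 U+10464 U+0575 U+033B U+003D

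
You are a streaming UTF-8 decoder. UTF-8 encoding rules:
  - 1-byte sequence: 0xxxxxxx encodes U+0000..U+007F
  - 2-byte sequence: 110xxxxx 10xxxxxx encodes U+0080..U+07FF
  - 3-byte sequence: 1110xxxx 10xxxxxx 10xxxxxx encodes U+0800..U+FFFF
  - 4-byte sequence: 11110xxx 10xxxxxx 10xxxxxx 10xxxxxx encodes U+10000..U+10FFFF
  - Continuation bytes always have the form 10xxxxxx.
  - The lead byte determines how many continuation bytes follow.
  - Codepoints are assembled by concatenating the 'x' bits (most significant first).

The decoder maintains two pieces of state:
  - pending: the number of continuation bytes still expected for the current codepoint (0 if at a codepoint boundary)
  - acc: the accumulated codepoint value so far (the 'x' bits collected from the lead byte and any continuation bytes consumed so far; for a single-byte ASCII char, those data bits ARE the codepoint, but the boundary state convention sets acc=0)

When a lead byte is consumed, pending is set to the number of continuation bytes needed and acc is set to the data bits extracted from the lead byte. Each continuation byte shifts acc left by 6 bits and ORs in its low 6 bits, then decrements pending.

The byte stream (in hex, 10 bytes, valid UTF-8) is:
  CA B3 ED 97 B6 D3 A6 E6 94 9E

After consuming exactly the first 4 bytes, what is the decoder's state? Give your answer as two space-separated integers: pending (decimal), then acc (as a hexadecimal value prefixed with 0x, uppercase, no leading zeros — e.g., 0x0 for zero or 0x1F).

Byte[0]=CA: 2-byte lead. pending=1, acc=0xA
Byte[1]=B3: continuation. acc=(acc<<6)|0x33=0x2B3, pending=0
Byte[2]=ED: 3-byte lead. pending=2, acc=0xD
Byte[3]=97: continuation. acc=(acc<<6)|0x17=0x357, pending=1

Answer: 1 0x357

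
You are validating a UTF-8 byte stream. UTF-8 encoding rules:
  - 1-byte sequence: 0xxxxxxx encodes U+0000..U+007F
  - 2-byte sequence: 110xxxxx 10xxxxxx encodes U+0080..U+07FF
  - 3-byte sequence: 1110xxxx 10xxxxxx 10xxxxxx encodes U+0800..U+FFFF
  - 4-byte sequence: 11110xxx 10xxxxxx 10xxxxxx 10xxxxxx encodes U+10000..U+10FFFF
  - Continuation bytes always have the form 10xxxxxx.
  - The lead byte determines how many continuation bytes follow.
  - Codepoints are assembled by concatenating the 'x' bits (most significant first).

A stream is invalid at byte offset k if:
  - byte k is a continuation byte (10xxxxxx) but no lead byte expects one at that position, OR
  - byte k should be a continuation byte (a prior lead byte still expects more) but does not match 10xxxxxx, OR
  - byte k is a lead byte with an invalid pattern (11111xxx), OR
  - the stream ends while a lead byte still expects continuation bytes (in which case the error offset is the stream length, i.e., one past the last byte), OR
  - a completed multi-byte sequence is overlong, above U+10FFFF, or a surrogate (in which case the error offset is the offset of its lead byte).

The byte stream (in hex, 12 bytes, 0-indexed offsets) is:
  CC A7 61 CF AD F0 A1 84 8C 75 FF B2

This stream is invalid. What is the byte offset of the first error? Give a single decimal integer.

Answer: 10

Derivation:
Byte[0]=CC: 2-byte lead, need 1 cont bytes. acc=0xC
Byte[1]=A7: continuation. acc=(acc<<6)|0x27=0x327
Completed: cp=U+0327 (starts at byte 0)
Byte[2]=61: 1-byte ASCII. cp=U+0061
Byte[3]=CF: 2-byte lead, need 1 cont bytes. acc=0xF
Byte[4]=AD: continuation. acc=(acc<<6)|0x2D=0x3ED
Completed: cp=U+03ED (starts at byte 3)
Byte[5]=F0: 4-byte lead, need 3 cont bytes. acc=0x0
Byte[6]=A1: continuation. acc=(acc<<6)|0x21=0x21
Byte[7]=84: continuation. acc=(acc<<6)|0x04=0x844
Byte[8]=8C: continuation. acc=(acc<<6)|0x0C=0x2110C
Completed: cp=U+2110C (starts at byte 5)
Byte[9]=75: 1-byte ASCII. cp=U+0075
Byte[10]=FF: INVALID lead byte (not 0xxx/110x/1110/11110)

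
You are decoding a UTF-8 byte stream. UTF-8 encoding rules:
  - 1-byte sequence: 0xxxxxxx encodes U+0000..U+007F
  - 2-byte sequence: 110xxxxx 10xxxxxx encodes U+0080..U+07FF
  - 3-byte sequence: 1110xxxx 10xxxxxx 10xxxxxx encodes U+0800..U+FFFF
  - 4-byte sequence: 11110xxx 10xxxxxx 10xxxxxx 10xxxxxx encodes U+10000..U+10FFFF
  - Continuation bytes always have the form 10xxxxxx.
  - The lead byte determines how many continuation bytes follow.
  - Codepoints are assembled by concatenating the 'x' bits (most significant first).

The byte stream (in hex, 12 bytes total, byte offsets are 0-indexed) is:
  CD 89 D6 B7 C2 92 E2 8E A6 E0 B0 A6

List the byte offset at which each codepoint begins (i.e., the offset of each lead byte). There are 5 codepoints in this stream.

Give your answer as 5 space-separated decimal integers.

Answer: 0 2 4 6 9

Derivation:
Byte[0]=CD: 2-byte lead, need 1 cont bytes. acc=0xD
Byte[1]=89: continuation. acc=(acc<<6)|0x09=0x349
Completed: cp=U+0349 (starts at byte 0)
Byte[2]=D6: 2-byte lead, need 1 cont bytes. acc=0x16
Byte[3]=B7: continuation. acc=(acc<<6)|0x37=0x5B7
Completed: cp=U+05B7 (starts at byte 2)
Byte[4]=C2: 2-byte lead, need 1 cont bytes. acc=0x2
Byte[5]=92: continuation. acc=(acc<<6)|0x12=0x92
Completed: cp=U+0092 (starts at byte 4)
Byte[6]=E2: 3-byte lead, need 2 cont bytes. acc=0x2
Byte[7]=8E: continuation. acc=(acc<<6)|0x0E=0x8E
Byte[8]=A6: continuation. acc=(acc<<6)|0x26=0x23A6
Completed: cp=U+23A6 (starts at byte 6)
Byte[9]=E0: 3-byte lead, need 2 cont bytes. acc=0x0
Byte[10]=B0: continuation. acc=(acc<<6)|0x30=0x30
Byte[11]=A6: continuation. acc=(acc<<6)|0x26=0xC26
Completed: cp=U+0C26 (starts at byte 9)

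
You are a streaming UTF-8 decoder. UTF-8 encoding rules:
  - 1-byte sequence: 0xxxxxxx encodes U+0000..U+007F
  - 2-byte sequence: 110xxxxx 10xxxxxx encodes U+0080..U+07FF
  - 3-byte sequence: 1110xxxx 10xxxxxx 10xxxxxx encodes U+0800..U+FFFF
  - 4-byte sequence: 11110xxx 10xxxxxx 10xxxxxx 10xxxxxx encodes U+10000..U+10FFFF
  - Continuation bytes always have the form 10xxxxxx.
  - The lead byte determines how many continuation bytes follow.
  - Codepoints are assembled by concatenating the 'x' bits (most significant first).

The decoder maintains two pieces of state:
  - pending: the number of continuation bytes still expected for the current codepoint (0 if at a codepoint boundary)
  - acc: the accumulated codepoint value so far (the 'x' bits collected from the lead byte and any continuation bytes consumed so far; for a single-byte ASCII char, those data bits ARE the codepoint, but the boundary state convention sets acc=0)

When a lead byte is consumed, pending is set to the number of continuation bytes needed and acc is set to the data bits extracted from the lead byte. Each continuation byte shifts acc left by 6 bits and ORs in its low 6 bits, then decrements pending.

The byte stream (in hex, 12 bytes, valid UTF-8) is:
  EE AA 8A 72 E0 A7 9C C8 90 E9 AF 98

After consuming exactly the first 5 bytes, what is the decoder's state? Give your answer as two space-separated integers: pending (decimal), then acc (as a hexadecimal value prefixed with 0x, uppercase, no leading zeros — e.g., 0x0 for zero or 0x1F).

Byte[0]=EE: 3-byte lead. pending=2, acc=0xE
Byte[1]=AA: continuation. acc=(acc<<6)|0x2A=0x3AA, pending=1
Byte[2]=8A: continuation. acc=(acc<<6)|0x0A=0xEA8A, pending=0
Byte[3]=72: 1-byte. pending=0, acc=0x0
Byte[4]=E0: 3-byte lead. pending=2, acc=0x0

Answer: 2 0x0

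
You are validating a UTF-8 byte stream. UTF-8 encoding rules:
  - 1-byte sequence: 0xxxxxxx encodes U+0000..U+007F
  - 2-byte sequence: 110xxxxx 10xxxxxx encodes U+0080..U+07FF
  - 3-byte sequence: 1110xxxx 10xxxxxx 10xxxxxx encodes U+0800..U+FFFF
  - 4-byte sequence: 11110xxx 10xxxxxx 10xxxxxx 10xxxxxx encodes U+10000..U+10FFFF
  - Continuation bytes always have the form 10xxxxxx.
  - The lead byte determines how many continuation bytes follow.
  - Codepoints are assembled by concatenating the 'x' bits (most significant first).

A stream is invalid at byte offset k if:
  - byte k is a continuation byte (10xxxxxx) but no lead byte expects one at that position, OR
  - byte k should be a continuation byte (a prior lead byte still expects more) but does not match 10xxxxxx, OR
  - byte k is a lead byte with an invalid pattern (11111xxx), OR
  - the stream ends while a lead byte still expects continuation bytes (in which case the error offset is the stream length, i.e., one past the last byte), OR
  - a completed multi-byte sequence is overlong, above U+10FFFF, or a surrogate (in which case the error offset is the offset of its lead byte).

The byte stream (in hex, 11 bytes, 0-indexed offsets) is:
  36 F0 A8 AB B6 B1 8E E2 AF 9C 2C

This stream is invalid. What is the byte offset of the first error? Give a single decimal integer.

Byte[0]=36: 1-byte ASCII. cp=U+0036
Byte[1]=F0: 4-byte lead, need 3 cont bytes. acc=0x0
Byte[2]=A8: continuation. acc=(acc<<6)|0x28=0x28
Byte[3]=AB: continuation. acc=(acc<<6)|0x2B=0xA2B
Byte[4]=B6: continuation. acc=(acc<<6)|0x36=0x28AF6
Completed: cp=U+28AF6 (starts at byte 1)
Byte[5]=B1: INVALID lead byte (not 0xxx/110x/1110/11110)

Answer: 5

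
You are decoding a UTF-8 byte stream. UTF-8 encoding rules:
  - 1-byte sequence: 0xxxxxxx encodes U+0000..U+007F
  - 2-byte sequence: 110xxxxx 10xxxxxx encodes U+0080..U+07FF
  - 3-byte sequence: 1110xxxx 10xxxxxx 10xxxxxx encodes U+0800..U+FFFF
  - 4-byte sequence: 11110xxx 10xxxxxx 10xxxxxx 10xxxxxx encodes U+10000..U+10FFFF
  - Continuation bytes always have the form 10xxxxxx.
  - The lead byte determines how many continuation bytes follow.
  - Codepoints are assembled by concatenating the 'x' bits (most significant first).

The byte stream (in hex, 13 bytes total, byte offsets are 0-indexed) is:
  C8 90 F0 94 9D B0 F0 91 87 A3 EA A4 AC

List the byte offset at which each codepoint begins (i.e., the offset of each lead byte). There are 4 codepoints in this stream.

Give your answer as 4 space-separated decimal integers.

Answer: 0 2 6 10

Derivation:
Byte[0]=C8: 2-byte lead, need 1 cont bytes. acc=0x8
Byte[1]=90: continuation. acc=(acc<<6)|0x10=0x210
Completed: cp=U+0210 (starts at byte 0)
Byte[2]=F0: 4-byte lead, need 3 cont bytes. acc=0x0
Byte[3]=94: continuation. acc=(acc<<6)|0x14=0x14
Byte[4]=9D: continuation. acc=(acc<<6)|0x1D=0x51D
Byte[5]=B0: continuation. acc=(acc<<6)|0x30=0x14770
Completed: cp=U+14770 (starts at byte 2)
Byte[6]=F0: 4-byte lead, need 3 cont bytes. acc=0x0
Byte[7]=91: continuation. acc=(acc<<6)|0x11=0x11
Byte[8]=87: continuation. acc=(acc<<6)|0x07=0x447
Byte[9]=A3: continuation. acc=(acc<<6)|0x23=0x111E3
Completed: cp=U+111E3 (starts at byte 6)
Byte[10]=EA: 3-byte lead, need 2 cont bytes. acc=0xA
Byte[11]=A4: continuation. acc=(acc<<6)|0x24=0x2A4
Byte[12]=AC: continuation. acc=(acc<<6)|0x2C=0xA92C
Completed: cp=U+A92C (starts at byte 10)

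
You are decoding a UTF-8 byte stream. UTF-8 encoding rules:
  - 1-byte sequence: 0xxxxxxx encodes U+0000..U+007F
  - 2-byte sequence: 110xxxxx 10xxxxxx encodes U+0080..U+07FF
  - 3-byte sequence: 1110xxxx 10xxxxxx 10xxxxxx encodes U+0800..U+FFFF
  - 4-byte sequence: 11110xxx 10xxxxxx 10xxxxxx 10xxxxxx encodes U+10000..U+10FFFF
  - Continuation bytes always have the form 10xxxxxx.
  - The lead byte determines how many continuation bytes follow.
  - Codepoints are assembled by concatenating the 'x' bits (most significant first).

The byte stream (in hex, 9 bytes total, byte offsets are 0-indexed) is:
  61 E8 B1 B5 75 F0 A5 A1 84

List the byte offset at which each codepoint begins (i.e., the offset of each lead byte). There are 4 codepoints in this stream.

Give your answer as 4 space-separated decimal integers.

Byte[0]=61: 1-byte ASCII. cp=U+0061
Byte[1]=E8: 3-byte lead, need 2 cont bytes. acc=0x8
Byte[2]=B1: continuation. acc=(acc<<6)|0x31=0x231
Byte[3]=B5: continuation. acc=(acc<<6)|0x35=0x8C75
Completed: cp=U+8C75 (starts at byte 1)
Byte[4]=75: 1-byte ASCII. cp=U+0075
Byte[5]=F0: 4-byte lead, need 3 cont bytes. acc=0x0
Byte[6]=A5: continuation. acc=(acc<<6)|0x25=0x25
Byte[7]=A1: continuation. acc=(acc<<6)|0x21=0x961
Byte[8]=84: continuation. acc=(acc<<6)|0x04=0x25844
Completed: cp=U+25844 (starts at byte 5)

Answer: 0 1 4 5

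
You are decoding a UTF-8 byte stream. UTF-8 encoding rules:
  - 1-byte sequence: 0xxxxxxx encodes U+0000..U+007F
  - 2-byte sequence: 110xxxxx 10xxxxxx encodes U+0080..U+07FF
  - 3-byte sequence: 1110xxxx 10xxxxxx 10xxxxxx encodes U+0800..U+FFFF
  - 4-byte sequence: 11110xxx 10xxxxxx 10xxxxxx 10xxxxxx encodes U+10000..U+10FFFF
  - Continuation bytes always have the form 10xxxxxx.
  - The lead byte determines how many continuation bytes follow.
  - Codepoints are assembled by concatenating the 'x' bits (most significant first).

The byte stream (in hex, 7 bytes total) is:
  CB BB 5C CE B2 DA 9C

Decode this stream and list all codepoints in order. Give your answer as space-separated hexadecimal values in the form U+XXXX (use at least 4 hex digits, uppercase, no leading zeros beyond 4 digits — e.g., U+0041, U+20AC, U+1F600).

Answer: U+02FB U+005C U+03B2 U+069C

Derivation:
Byte[0]=CB: 2-byte lead, need 1 cont bytes. acc=0xB
Byte[1]=BB: continuation. acc=(acc<<6)|0x3B=0x2FB
Completed: cp=U+02FB (starts at byte 0)
Byte[2]=5C: 1-byte ASCII. cp=U+005C
Byte[3]=CE: 2-byte lead, need 1 cont bytes. acc=0xE
Byte[4]=B2: continuation. acc=(acc<<6)|0x32=0x3B2
Completed: cp=U+03B2 (starts at byte 3)
Byte[5]=DA: 2-byte lead, need 1 cont bytes. acc=0x1A
Byte[6]=9C: continuation. acc=(acc<<6)|0x1C=0x69C
Completed: cp=U+069C (starts at byte 5)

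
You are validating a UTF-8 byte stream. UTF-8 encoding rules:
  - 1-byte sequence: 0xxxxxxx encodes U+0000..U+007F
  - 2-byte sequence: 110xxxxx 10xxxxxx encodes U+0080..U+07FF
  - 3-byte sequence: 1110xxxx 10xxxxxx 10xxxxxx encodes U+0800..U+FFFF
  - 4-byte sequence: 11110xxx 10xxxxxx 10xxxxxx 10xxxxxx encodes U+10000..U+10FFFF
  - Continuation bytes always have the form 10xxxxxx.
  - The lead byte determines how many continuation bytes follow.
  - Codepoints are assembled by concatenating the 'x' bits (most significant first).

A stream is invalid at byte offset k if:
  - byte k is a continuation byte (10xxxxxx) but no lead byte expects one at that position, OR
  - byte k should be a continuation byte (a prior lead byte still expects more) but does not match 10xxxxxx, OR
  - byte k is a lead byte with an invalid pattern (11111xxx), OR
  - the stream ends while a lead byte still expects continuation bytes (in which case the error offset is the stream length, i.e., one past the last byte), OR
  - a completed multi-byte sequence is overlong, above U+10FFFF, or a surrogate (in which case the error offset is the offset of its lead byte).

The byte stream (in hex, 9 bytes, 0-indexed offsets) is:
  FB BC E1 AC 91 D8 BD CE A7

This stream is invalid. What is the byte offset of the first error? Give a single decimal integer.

Answer: 0

Derivation:
Byte[0]=FB: INVALID lead byte (not 0xxx/110x/1110/11110)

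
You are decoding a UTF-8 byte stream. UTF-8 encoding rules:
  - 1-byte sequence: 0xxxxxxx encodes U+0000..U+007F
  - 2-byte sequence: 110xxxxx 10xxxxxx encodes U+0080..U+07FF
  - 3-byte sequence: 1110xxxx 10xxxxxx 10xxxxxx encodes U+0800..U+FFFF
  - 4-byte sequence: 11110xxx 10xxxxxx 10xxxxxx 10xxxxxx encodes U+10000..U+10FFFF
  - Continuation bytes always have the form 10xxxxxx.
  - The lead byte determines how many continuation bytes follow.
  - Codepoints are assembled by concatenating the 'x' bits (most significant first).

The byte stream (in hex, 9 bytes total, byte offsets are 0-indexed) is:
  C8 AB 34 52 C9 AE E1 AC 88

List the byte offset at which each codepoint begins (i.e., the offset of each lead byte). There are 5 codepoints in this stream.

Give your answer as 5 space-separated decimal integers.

Byte[0]=C8: 2-byte lead, need 1 cont bytes. acc=0x8
Byte[1]=AB: continuation. acc=(acc<<6)|0x2B=0x22B
Completed: cp=U+022B (starts at byte 0)
Byte[2]=34: 1-byte ASCII. cp=U+0034
Byte[3]=52: 1-byte ASCII. cp=U+0052
Byte[4]=C9: 2-byte lead, need 1 cont bytes. acc=0x9
Byte[5]=AE: continuation. acc=(acc<<6)|0x2E=0x26E
Completed: cp=U+026E (starts at byte 4)
Byte[6]=E1: 3-byte lead, need 2 cont bytes. acc=0x1
Byte[7]=AC: continuation. acc=(acc<<6)|0x2C=0x6C
Byte[8]=88: continuation. acc=(acc<<6)|0x08=0x1B08
Completed: cp=U+1B08 (starts at byte 6)

Answer: 0 2 3 4 6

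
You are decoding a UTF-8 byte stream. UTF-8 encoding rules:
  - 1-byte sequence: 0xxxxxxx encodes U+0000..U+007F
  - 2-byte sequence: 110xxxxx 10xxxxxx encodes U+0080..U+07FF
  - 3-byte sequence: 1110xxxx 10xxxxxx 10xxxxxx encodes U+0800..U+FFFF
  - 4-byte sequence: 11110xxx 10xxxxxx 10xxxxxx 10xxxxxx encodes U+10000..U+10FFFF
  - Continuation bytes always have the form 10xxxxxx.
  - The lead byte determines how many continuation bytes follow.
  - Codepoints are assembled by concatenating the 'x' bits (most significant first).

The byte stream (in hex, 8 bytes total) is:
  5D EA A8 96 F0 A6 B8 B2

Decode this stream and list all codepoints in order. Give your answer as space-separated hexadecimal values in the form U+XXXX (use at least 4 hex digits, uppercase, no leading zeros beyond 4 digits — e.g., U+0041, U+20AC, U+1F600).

Answer: U+005D U+AA16 U+26E32

Derivation:
Byte[0]=5D: 1-byte ASCII. cp=U+005D
Byte[1]=EA: 3-byte lead, need 2 cont bytes. acc=0xA
Byte[2]=A8: continuation. acc=(acc<<6)|0x28=0x2A8
Byte[3]=96: continuation. acc=(acc<<6)|0x16=0xAA16
Completed: cp=U+AA16 (starts at byte 1)
Byte[4]=F0: 4-byte lead, need 3 cont bytes. acc=0x0
Byte[5]=A6: continuation. acc=(acc<<6)|0x26=0x26
Byte[6]=B8: continuation. acc=(acc<<6)|0x38=0x9B8
Byte[7]=B2: continuation. acc=(acc<<6)|0x32=0x26E32
Completed: cp=U+26E32 (starts at byte 4)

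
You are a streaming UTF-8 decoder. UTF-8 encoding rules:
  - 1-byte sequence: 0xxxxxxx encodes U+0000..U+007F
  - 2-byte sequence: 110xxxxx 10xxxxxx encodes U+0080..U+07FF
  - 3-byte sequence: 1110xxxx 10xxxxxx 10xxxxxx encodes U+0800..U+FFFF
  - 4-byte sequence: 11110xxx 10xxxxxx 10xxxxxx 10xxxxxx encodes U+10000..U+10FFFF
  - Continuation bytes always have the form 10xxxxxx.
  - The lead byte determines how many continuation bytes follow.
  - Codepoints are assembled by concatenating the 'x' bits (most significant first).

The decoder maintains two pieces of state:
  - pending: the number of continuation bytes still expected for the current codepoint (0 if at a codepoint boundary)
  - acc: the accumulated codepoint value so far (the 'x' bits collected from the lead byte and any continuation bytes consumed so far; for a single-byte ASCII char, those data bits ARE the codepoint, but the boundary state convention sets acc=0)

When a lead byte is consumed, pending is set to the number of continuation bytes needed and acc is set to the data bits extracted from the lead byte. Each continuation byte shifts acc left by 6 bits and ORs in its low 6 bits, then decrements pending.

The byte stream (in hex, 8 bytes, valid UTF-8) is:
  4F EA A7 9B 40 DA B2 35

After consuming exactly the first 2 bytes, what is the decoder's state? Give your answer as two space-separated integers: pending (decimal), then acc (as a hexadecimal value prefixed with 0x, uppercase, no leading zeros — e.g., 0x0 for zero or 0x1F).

Byte[0]=4F: 1-byte. pending=0, acc=0x0
Byte[1]=EA: 3-byte lead. pending=2, acc=0xA

Answer: 2 0xA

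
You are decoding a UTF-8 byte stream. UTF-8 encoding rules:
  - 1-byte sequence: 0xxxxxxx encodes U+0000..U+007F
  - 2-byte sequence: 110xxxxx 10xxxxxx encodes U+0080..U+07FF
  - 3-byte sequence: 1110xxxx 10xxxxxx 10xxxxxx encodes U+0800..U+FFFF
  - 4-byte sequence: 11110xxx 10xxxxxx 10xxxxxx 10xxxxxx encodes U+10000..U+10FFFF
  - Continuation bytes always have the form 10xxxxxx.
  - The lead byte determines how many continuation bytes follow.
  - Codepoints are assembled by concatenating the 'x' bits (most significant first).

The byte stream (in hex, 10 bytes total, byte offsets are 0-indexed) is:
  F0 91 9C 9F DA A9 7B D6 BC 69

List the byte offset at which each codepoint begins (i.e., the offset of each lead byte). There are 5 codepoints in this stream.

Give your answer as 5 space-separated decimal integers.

Answer: 0 4 6 7 9

Derivation:
Byte[0]=F0: 4-byte lead, need 3 cont bytes. acc=0x0
Byte[1]=91: continuation. acc=(acc<<6)|0x11=0x11
Byte[2]=9C: continuation. acc=(acc<<6)|0x1C=0x45C
Byte[3]=9F: continuation. acc=(acc<<6)|0x1F=0x1171F
Completed: cp=U+1171F (starts at byte 0)
Byte[4]=DA: 2-byte lead, need 1 cont bytes. acc=0x1A
Byte[5]=A9: continuation. acc=(acc<<6)|0x29=0x6A9
Completed: cp=U+06A9 (starts at byte 4)
Byte[6]=7B: 1-byte ASCII. cp=U+007B
Byte[7]=D6: 2-byte lead, need 1 cont bytes. acc=0x16
Byte[8]=BC: continuation. acc=(acc<<6)|0x3C=0x5BC
Completed: cp=U+05BC (starts at byte 7)
Byte[9]=69: 1-byte ASCII. cp=U+0069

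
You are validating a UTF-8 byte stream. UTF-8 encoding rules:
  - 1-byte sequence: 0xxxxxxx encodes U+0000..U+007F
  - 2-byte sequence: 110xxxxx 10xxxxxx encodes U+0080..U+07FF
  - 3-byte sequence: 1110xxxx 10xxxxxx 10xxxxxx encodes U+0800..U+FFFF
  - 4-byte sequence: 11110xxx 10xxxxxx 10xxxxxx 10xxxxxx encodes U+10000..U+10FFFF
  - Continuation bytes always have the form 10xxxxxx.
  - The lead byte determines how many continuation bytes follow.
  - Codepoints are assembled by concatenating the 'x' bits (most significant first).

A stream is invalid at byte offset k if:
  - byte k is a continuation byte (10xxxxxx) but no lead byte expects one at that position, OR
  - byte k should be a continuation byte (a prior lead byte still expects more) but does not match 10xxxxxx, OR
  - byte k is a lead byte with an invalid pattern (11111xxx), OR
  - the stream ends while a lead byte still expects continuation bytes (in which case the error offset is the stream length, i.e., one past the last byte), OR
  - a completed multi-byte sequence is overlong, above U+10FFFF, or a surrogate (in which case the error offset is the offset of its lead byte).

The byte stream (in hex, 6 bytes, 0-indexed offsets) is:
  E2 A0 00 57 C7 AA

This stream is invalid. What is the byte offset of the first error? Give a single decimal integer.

Answer: 2

Derivation:
Byte[0]=E2: 3-byte lead, need 2 cont bytes. acc=0x2
Byte[1]=A0: continuation. acc=(acc<<6)|0x20=0xA0
Byte[2]=00: expected 10xxxxxx continuation. INVALID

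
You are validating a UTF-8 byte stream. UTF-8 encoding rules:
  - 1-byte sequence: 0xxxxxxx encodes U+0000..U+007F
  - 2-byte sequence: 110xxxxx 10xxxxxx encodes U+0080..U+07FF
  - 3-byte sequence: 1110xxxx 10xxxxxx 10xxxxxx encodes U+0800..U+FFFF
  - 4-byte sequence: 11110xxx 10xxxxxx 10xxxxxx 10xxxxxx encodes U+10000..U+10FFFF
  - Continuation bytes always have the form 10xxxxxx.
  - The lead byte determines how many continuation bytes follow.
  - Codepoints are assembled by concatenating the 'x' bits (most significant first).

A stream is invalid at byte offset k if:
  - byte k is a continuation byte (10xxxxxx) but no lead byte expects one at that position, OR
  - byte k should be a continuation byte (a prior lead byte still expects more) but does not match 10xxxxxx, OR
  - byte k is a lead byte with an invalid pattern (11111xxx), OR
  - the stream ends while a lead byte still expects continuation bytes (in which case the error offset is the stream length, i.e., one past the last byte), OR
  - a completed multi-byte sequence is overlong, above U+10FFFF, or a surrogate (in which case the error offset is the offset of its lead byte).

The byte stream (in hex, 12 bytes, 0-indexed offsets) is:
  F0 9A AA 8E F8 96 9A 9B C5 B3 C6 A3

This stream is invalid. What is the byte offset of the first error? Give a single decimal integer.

Byte[0]=F0: 4-byte lead, need 3 cont bytes. acc=0x0
Byte[1]=9A: continuation. acc=(acc<<6)|0x1A=0x1A
Byte[2]=AA: continuation. acc=(acc<<6)|0x2A=0x6AA
Byte[3]=8E: continuation. acc=(acc<<6)|0x0E=0x1AA8E
Completed: cp=U+1AA8E (starts at byte 0)
Byte[4]=F8: INVALID lead byte (not 0xxx/110x/1110/11110)

Answer: 4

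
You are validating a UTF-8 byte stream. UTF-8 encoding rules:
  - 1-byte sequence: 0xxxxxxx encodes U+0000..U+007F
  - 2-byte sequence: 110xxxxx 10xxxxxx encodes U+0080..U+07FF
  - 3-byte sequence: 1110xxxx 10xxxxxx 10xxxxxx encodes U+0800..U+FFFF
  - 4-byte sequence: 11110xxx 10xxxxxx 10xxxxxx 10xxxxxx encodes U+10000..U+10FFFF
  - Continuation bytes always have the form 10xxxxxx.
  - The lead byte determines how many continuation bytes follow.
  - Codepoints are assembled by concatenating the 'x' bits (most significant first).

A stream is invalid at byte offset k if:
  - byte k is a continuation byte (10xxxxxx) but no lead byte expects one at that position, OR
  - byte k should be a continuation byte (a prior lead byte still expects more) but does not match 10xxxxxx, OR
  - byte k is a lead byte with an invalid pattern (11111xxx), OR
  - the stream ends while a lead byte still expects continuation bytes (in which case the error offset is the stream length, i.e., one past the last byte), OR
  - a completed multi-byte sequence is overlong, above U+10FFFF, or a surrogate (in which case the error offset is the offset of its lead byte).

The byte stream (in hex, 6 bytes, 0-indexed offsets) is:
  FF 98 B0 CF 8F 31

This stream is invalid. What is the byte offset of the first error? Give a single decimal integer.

Byte[0]=FF: INVALID lead byte (not 0xxx/110x/1110/11110)

Answer: 0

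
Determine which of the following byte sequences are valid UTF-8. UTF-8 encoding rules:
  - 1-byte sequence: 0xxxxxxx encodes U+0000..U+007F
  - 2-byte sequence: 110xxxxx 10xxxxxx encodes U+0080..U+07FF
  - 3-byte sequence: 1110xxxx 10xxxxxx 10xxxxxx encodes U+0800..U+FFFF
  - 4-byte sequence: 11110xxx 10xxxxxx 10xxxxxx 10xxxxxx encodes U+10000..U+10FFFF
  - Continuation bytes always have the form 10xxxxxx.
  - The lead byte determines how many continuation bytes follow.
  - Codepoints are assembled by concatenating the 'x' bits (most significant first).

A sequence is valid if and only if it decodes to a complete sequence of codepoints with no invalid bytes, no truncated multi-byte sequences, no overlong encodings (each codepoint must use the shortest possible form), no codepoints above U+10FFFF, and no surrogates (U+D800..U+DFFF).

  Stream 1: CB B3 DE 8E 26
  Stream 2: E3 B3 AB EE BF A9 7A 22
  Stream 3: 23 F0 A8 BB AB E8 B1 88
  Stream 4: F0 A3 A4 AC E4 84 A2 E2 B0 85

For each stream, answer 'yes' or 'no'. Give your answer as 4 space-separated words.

Answer: yes yes yes yes

Derivation:
Stream 1: decodes cleanly. VALID
Stream 2: decodes cleanly. VALID
Stream 3: decodes cleanly. VALID
Stream 4: decodes cleanly. VALID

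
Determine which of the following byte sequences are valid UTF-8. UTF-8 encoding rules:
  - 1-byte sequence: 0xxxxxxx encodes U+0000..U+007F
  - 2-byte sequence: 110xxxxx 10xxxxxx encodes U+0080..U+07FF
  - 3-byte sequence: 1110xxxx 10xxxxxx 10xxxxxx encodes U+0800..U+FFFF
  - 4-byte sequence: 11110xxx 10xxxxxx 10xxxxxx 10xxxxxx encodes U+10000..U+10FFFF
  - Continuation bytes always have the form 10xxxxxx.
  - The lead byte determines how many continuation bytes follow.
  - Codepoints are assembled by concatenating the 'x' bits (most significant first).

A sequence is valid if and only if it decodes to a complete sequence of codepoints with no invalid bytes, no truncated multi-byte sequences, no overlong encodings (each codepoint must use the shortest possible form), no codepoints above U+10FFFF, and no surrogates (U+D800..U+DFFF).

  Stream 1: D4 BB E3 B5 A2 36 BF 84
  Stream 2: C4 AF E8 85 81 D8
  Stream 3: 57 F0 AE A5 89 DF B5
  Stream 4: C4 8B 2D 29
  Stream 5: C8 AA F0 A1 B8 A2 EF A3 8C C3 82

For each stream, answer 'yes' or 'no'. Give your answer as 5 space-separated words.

Stream 1: error at byte offset 6. INVALID
Stream 2: error at byte offset 6. INVALID
Stream 3: decodes cleanly. VALID
Stream 4: decodes cleanly. VALID
Stream 5: decodes cleanly. VALID

Answer: no no yes yes yes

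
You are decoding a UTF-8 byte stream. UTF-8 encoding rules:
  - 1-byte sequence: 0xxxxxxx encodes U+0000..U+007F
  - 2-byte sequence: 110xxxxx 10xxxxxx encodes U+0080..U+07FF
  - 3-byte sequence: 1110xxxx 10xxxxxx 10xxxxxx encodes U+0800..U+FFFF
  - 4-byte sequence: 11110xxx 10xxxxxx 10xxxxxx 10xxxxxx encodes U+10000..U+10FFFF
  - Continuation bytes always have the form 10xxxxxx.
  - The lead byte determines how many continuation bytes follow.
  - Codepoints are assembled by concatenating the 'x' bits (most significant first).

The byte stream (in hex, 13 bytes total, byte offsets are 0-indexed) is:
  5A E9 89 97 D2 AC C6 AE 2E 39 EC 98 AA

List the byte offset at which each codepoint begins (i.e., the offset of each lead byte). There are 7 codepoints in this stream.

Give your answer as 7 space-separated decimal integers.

Answer: 0 1 4 6 8 9 10

Derivation:
Byte[0]=5A: 1-byte ASCII. cp=U+005A
Byte[1]=E9: 3-byte lead, need 2 cont bytes. acc=0x9
Byte[2]=89: continuation. acc=(acc<<6)|0x09=0x249
Byte[3]=97: continuation. acc=(acc<<6)|0x17=0x9257
Completed: cp=U+9257 (starts at byte 1)
Byte[4]=D2: 2-byte lead, need 1 cont bytes. acc=0x12
Byte[5]=AC: continuation. acc=(acc<<6)|0x2C=0x4AC
Completed: cp=U+04AC (starts at byte 4)
Byte[6]=C6: 2-byte lead, need 1 cont bytes. acc=0x6
Byte[7]=AE: continuation. acc=(acc<<6)|0x2E=0x1AE
Completed: cp=U+01AE (starts at byte 6)
Byte[8]=2E: 1-byte ASCII. cp=U+002E
Byte[9]=39: 1-byte ASCII. cp=U+0039
Byte[10]=EC: 3-byte lead, need 2 cont bytes. acc=0xC
Byte[11]=98: continuation. acc=(acc<<6)|0x18=0x318
Byte[12]=AA: continuation. acc=(acc<<6)|0x2A=0xC62A
Completed: cp=U+C62A (starts at byte 10)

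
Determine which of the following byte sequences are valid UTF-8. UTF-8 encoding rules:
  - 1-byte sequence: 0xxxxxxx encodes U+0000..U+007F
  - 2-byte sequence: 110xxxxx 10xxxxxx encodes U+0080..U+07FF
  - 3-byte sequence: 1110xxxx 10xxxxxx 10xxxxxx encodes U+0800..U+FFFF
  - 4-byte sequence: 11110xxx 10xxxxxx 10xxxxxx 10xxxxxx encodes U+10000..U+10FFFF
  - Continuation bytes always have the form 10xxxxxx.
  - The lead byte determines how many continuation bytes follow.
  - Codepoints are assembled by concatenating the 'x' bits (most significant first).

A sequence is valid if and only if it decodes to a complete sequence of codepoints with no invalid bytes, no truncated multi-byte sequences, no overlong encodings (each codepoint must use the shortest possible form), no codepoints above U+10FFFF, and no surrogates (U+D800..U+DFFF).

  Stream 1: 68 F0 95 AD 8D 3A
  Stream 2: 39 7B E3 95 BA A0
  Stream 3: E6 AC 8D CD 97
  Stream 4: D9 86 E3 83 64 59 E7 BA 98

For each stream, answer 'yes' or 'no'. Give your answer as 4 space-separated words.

Stream 1: decodes cleanly. VALID
Stream 2: error at byte offset 5. INVALID
Stream 3: decodes cleanly. VALID
Stream 4: error at byte offset 4. INVALID

Answer: yes no yes no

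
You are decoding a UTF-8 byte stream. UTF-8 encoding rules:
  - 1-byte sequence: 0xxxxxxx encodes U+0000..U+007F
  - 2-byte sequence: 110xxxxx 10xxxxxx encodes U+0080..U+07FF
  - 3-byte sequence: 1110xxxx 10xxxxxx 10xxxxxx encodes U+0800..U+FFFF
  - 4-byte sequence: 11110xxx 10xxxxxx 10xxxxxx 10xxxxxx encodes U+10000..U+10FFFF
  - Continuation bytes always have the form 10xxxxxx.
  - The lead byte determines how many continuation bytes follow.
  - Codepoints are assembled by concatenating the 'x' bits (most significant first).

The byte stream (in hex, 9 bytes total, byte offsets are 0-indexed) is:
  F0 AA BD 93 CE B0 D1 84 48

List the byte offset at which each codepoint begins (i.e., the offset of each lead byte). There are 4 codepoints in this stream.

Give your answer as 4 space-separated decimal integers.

Answer: 0 4 6 8

Derivation:
Byte[0]=F0: 4-byte lead, need 3 cont bytes. acc=0x0
Byte[1]=AA: continuation. acc=(acc<<6)|0x2A=0x2A
Byte[2]=BD: continuation. acc=(acc<<6)|0x3D=0xABD
Byte[3]=93: continuation. acc=(acc<<6)|0x13=0x2AF53
Completed: cp=U+2AF53 (starts at byte 0)
Byte[4]=CE: 2-byte lead, need 1 cont bytes. acc=0xE
Byte[5]=B0: continuation. acc=(acc<<6)|0x30=0x3B0
Completed: cp=U+03B0 (starts at byte 4)
Byte[6]=D1: 2-byte lead, need 1 cont bytes. acc=0x11
Byte[7]=84: continuation. acc=(acc<<6)|0x04=0x444
Completed: cp=U+0444 (starts at byte 6)
Byte[8]=48: 1-byte ASCII. cp=U+0048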